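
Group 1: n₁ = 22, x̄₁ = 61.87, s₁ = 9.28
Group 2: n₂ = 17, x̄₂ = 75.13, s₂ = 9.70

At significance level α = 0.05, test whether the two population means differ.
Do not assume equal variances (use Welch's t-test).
Welch's two-sample t-test:
H₀: μ₁ = μ₂
H₁: μ₁ ≠ μ₂
s₁²/n₁ = 9.28²/22 = 3.9145,  s₂²/n₂ = 9.70²/17 = 5.5347
SE = √(s₁²/n₁ + s₂²/n₂) = √(3.9145 + 5.5347) = 3.0740
df (Welch-Satterthwaite) = (s₁²/n₁ + s₂²/n₂)² / [(s₁²/n₁)²/(n₁-1) + (s₂²/n₂)²/(n₂-1)] ≈ 33.77
t = (x̄₁ - x̄₂) / SE = (61.87 - 75.13) / 3.0740 = -13.26 / 3.0740 = -4.314
p-value = 0.0001

Since p-value < α = 0.05, we reject H₀.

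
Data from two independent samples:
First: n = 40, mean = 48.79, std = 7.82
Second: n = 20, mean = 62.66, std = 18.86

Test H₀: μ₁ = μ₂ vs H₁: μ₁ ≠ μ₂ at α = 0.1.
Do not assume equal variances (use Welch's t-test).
Welch's two-sample t-test:
H₀: μ₁ = μ₂
H₁: μ₁ ≠ μ₂
s₁²/n₁ = 7.82²/40 = 1.5288,  s₂²/n₂ = 18.86²/20 = 17.7850
SE = √(s₁²/n₁ + s₂²/n₂) = √(1.5288 + 17.7850) = 4.3947
df (Welch-Satterthwaite) = (s₁²/n₁ + s₂²/n₂)² / [(s₁²/n₁)²/(n₁-1) + (s₂²/n₂)²/(n₂-1)] ≈ 22.33
t = (x̄₁ - x̄₂) / SE = (48.79 - 62.66) / 4.3947 = -13.87 / 4.3947 = -3.156
p-value = 0.0045

Since p-value < α = 0.1, we reject H₀.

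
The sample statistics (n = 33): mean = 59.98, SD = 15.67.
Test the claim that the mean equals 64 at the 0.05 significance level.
One-sample t-test:
H₀: μ = 64
H₁: μ ≠ 64
df = n - 1 = 32
t = (x̄ - μ₀) / (s/√n) = (59.98 - 64) / (15.67/√33) = -1.474
p-value = 0.1503

Since p-value > α = 0.05, we fail to reject H₀.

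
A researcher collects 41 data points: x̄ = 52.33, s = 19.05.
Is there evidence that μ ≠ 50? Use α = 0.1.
One-sample t-test:
H₀: μ = 50
H₁: μ ≠ 50
df = n - 1 = 40
t = (x̄ - μ₀) / (s/√n) = (52.33 - 50) / (19.05/√41) = 0.783
p-value = 0.4381

Since p-value > α = 0.1, we fail to reject H₀.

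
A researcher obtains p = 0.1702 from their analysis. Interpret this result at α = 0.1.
Since p = 0.1702 > α = 0.1, fail to reject H₀.
There is insufficient evidence to reject the null hypothesis; the result is not statistically significant at the 0.1 level.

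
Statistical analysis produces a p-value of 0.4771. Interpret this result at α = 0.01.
Since p = 0.4771 > α = 0.01, fail to reject H₀.
There is insufficient evidence to reject the null hypothesis; the result is not statistically significant at the 0.01 level.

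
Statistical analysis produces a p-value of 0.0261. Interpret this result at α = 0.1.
Since p = 0.0261 < α = 0.1, reject H₀.
There is sufficient evidence to reject the null hypothesis; the result is statistically significant at the 0.1 level.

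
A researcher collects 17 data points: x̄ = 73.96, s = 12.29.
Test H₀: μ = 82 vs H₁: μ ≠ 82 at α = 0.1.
One-sample t-test:
H₀: μ = 82
H₁: μ ≠ 82
df = n - 1 = 16
t = (x̄ - μ₀) / (s/√n) = (73.96 - 82) / (12.29/√17) = -2.697
p-value = 0.0159

Since p-value < α = 0.1, we reject H₀.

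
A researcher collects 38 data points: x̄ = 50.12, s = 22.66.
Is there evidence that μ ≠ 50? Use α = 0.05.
One-sample t-test:
H₀: μ = 50
H₁: μ ≠ 50
df = n - 1 = 37
t = (x̄ - μ₀) / (s/√n) = (50.12 - 50) / (22.66/√38) = 0.033
p-value = 0.9741

Since p-value > α = 0.05, we fail to reject H₀.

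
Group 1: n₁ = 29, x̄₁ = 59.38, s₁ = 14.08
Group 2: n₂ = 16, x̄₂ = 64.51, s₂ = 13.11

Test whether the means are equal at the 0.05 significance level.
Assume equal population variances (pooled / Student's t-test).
Student's two-sample t-test (equal variances):
H₀: μ₁ = μ₂
H₁: μ₁ ≠ μ₂
df = n₁ + n₂ - 2 = 43
Pooled variance s_p² = [(n₁-1)s₁² + (n₂-1)s₂²] / (n₁ + n₂ - 2) = [(28)(14.08²) + (15)(13.11²)] / 43 = 189.0461
SE = √(s_p²(1/n₁ + 1/n₂)) = √(189.0461 × (1/29 + 1/16)) = 4.2818
t = (x̄₁ - x̄₂) / SE = (59.38 - 64.51) / 4.2818 = -5.13 / 4.2818 = -1.198
p-value = 0.2374

Since p-value > α = 0.05, we fail to reject H₀.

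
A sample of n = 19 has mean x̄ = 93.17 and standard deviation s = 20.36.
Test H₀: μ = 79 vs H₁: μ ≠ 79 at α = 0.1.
One-sample t-test:
H₀: μ = 79
H₁: μ ≠ 79
df = n - 1 = 18
t = (x̄ - μ₀) / (s/√n) = (93.17 - 79) / (20.36/√19) = 3.034
p-value = 0.0071

Since p-value < α = 0.1, we reject H₀.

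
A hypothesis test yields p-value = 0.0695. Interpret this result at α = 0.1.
Since p = 0.0695 < α = 0.1, reject H₀.
There is sufficient evidence to reject the null hypothesis; the result is statistically significant at the 0.1 level.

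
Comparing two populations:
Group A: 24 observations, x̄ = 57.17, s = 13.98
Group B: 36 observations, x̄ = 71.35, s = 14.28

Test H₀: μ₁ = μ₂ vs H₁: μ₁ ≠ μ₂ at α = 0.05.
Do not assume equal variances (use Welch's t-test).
Welch's two-sample t-test:
H₀: μ₁ = μ₂
H₁: μ₁ ≠ μ₂
s₁²/n₁ = 13.98²/24 = 8.1433,  s₂²/n₂ = 14.28²/36 = 5.6644
SE = √(s₁²/n₁ + s₂²/n₂) = √(8.1433 + 5.6644) = 3.7159
df (Welch-Satterthwaite) = (s₁²/n₁ + s₂²/n₂)² / [(s₁²/n₁)²/(n₁-1) + (s₂²/n₂)²/(n₂-1)] ≈ 50.17
t = (x̄₁ - x̄₂) / SE = (57.17 - 71.35) / 3.7159 = -14.18 / 3.7159 = -3.816
p-value = 0.0004

Since p-value < α = 0.05, we reject H₀.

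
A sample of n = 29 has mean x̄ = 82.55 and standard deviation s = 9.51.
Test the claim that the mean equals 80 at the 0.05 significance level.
One-sample t-test:
H₀: μ = 80
H₁: μ ≠ 80
df = n - 1 = 28
t = (x̄ - μ₀) / (s/√n) = (82.55 - 80) / (9.51/√29) = 1.444
p-value = 0.1598

Since p-value > α = 0.05, we fail to reject H₀.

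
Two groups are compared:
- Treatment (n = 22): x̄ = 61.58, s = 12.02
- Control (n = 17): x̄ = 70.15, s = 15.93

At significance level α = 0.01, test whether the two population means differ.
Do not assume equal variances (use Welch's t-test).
Welch's two-sample t-test:
H₀: μ₁ = μ₂
H₁: μ₁ ≠ μ₂
s₁²/n₁ = 12.02²/22 = 6.5673,  s₂²/n₂ = 15.93²/17 = 14.9273
SE = √(s₁²/n₁ + s₂²/n₂) = √(6.5673 + 14.9273) = 4.6362
df (Welch-Satterthwaite) = (s₁²/n₁ + s₂²/n₂)² / [(s₁²/n₁)²/(n₁-1) + (s₂²/n₂)²/(n₂-1)] ≈ 28.91
t = (x̄₁ - x̄₂) / SE = (61.58 - 70.15) / 4.6362 = -8.57 / 4.6362 = -1.848
p-value = 0.0748

Since p-value > α = 0.01, we fail to reject H₀.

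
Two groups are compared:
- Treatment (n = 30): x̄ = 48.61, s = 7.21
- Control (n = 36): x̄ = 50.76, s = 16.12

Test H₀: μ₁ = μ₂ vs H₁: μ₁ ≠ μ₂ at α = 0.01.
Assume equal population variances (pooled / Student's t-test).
Student's two-sample t-test (equal variances):
H₀: μ₁ = μ₂
H₁: μ₁ ≠ μ₂
df = n₁ + n₂ - 2 = 64
Pooled variance s_p² = [(n₁-1)s₁² + (n₂-1)s₂²] / (n₁ + n₂ - 2) = [(29)(7.21²) + (35)(16.12²)] / 64 = 165.6632
SE = √(s_p²(1/n₁ + 1/n₂)) = √(165.6632 × (1/30 + 1/36)) = 3.1818
t = (x̄₁ - x̄₂) / SE = (48.61 - 50.76) / 3.1818 = -2.15 / 3.1818 = -0.676
p-value = 0.5017

Since p-value > α = 0.01, we fail to reject H₀.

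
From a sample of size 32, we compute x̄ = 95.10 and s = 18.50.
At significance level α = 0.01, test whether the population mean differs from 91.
One-sample t-test:
H₀: μ = 91
H₁: μ ≠ 91
df = n - 1 = 31
t = (x̄ - μ₀) / (s/√n) = (95.10 - 91) / (18.50/√32) = 1.254
p-value = 0.2193

Since p-value > α = 0.01, we fail to reject H₀.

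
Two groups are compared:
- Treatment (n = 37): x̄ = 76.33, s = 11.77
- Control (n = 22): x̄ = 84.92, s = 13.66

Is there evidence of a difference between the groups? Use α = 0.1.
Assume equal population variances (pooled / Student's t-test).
Student's two-sample t-test (equal variances):
H₀: μ₁ = μ₂
H₁: μ₁ ≠ μ₂
df = n₁ + n₂ - 2 = 57
Pooled variance s_p² = [(n₁-1)s₁² + (n₂-1)s₂²] / (n₁ + n₂ - 2) = [(36)(11.77²) + (21)(13.66²)] / 57 = 156.2402
SE = √(s_p²(1/n₁ + 1/n₂)) = √(156.2402 × (1/37 + 1/22)) = 3.3652
t = (x̄₁ - x̄₂) / SE = (76.33 - 84.92) / 3.3652 = -8.59 / 3.3652 = -2.553
p-value = 0.0134

Since p-value < α = 0.1, we reject H₀.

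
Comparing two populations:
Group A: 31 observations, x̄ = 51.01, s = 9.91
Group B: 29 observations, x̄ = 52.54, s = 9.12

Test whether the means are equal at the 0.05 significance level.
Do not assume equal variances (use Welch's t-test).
Welch's two-sample t-test:
H₀: μ₁ = μ₂
H₁: μ₁ ≠ μ₂
s₁²/n₁ = 9.91²/31 = 3.1680,  s₂²/n₂ = 9.12²/29 = 2.8681
SE = √(s₁²/n₁ + s₂²/n₂) = √(3.1680 + 2.8681) = 2.4568
df (Welch-Satterthwaite) = (s₁²/n₁ + s₂²/n₂)² / [(s₁²/n₁)²/(n₁-1) + (s₂²/n₂)²/(n₂-1)] ≈ 57.99
t = (x̄₁ - x̄₂) / SE = (51.01 - 52.54) / 2.4568 = -1.53 / 2.4568 = -0.623
p-value = 0.5359

Since p-value > α = 0.05, we fail to reject H₀.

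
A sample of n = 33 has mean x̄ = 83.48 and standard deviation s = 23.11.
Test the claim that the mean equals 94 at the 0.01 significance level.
One-sample t-test:
H₀: μ = 94
H₁: μ ≠ 94
df = n - 1 = 32
t = (x̄ - μ₀) / (s/√n) = (83.48 - 94) / (23.11/√33) = -2.615
p-value = 0.0135

Since p-value > α = 0.01, we fail to reject H₀.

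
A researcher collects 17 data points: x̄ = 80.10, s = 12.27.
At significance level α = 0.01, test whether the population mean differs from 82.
One-sample t-test:
H₀: μ = 82
H₁: μ ≠ 82
df = n - 1 = 16
t = (x̄ - μ₀) / (s/√n) = (80.10 - 82) / (12.27/√17) = -0.638
p-value = 0.5322

Since p-value > α = 0.01, we fail to reject H₀.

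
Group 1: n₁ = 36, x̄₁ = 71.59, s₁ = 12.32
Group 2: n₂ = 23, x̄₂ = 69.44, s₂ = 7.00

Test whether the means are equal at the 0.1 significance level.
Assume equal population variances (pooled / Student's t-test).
Student's two-sample t-test (equal variances):
H₀: μ₁ = μ₂
H₁: μ₁ ≠ μ₂
df = n₁ + n₂ - 2 = 57
Pooled variance s_p² = [(n₁-1)s₁² + (n₂-1)s₂²] / (n₁ + n₂ - 2) = [(35)(12.32²) + (22)(7.00²)] / 57 = 112.1120
SE = √(s_p²(1/n₁ + 1/n₂)) = √(112.1120 × (1/36 + 1/23)) = 2.8264
t = (x̄₁ - x̄₂) / SE = (71.59 - 69.44) / 2.8264 = 2.15 / 2.8264 = 0.761
p-value = 0.4500

Since p-value > α = 0.1, we fail to reject H₀.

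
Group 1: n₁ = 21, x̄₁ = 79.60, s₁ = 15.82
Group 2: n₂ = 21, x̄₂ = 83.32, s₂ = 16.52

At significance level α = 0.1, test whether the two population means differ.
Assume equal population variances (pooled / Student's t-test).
Student's two-sample t-test (equal variances):
H₀: μ₁ = μ₂
H₁: μ₁ ≠ μ₂
df = n₁ + n₂ - 2 = 40
Pooled variance s_p² = [(n₁-1)s₁² + (n₂-1)s₂²] / (n₁ + n₂ - 2) = [(20)(15.82²) + (20)(16.52²)] / 40 = 261.5914
SE = √(s_p²(1/n₁ + 1/n₂)) = √(261.5914 × (1/21 + 1/21)) = 4.9913
t = (x̄₁ - x̄₂) / SE = (79.60 - 83.32) / 4.9913 = -3.72 / 4.9913 = -0.745
p-value = 0.4605

Since p-value > α = 0.1, we fail to reject H₀.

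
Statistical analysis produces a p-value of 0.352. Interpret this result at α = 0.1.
Since p = 0.352 > α = 0.1, fail to reject H₀.
There is insufficient evidence to reject the null hypothesis; the result is not statistically significant at the 0.1 level.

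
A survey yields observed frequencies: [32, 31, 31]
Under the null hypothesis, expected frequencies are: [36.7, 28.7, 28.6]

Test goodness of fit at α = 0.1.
Chi-square goodness of fit test:
H₀: observed counts match expected distribution
H₁: observed counts differ from expected distribution
df = k - 1 = 2
χ² = Σ(O - E)²/E
   = (32 - 36.7)²/36.7 + (31 - 28.7)²/28.7 + (31 - 28.6)²/28.6
   = 0.602 + 0.184 + 0.201
   = 0.99
p-value = 0.6103

Since p-value > α = 0.1, we fail to reject H₀.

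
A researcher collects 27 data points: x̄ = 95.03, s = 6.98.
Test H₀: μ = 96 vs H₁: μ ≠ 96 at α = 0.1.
One-sample t-test:
H₀: μ = 96
H₁: μ ≠ 96
df = n - 1 = 26
t = (x̄ - μ₀) / (s/√n) = (95.03 - 96) / (6.98/√27) = -0.722
p-value = 0.4767

Since p-value > α = 0.1, we fail to reject H₀.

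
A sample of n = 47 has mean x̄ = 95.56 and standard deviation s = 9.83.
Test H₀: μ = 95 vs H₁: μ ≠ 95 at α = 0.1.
One-sample t-test:
H₀: μ = 95
H₁: μ ≠ 95
df = n - 1 = 46
t = (x̄ - μ₀) / (s/√n) = (95.56 - 95) / (9.83/√47) = 0.391
p-value = 0.6979

Since p-value > α = 0.1, we fail to reject H₀.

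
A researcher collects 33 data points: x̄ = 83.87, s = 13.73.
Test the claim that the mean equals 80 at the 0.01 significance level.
One-sample t-test:
H₀: μ = 80
H₁: μ ≠ 80
df = n - 1 = 32
t = (x̄ - μ₀) / (s/√n) = (83.87 - 80) / (13.73/√33) = 1.619
p-value = 0.1152

Since p-value > α = 0.01, we fail to reject H₀.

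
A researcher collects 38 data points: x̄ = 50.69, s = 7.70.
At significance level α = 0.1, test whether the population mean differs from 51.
One-sample t-test:
H₀: μ = 51
H₁: μ ≠ 51
df = n - 1 = 37
t = (x̄ - μ₀) / (s/√n) = (50.69 - 51) / (7.70/√38) = -0.248
p-value = 0.8054

Since p-value > α = 0.1, we fail to reject H₀.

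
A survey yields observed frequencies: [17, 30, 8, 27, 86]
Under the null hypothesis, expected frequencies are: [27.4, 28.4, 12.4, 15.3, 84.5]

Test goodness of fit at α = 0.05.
Chi-square goodness of fit test:
H₀: observed counts match expected distribution
H₁: observed counts differ from expected distribution
df = k - 1 = 4
χ² = Σ(O - E)²/E
   = (17 - 27.4)²/27.4 + (30 - 28.4)²/28.4 + (8 - 12.4)²/12.4 + (27 - 15.3)²/15.3 + (86 - 84.5)²/84.5
   = 3.947 + 0.090 + 1.561 + 8.947 + 0.027
   = 14.57
p-value = 0.0057

Since p-value < α = 0.05, we reject H₀.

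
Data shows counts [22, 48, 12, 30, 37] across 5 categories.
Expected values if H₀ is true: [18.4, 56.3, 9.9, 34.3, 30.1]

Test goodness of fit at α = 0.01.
Chi-square goodness of fit test:
H₀: observed counts match expected distribution
H₁: observed counts differ from expected distribution
df = k - 1 = 4
χ² = Σ(O - E)²/E
   = (22 - 18.4)²/18.4 + (48 - 56.3)²/56.3 + (12 - 9.9)²/9.9 + (30 - 34.3)²/34.3 + (37 - 30.1)²/30.1
   = 0.704 + 1.224 + 0.445 + 0.539 + 1.582
   = 4.49
p-value = 0.3432

Since p-value > α = 0.01, we fail to reject H₀.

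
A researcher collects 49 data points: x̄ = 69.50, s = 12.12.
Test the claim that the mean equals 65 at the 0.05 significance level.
One-sample t-test:
H₀: μ = 65
H₁: μ ≠ 65
df = n - 1 = 48
t = (x̄ - μ₀) / (s/√n) = (69.50 - 65) / (12.12/√49) = 2.599
p-value = 0.0124

Since p-value < α = 0.05, we reject H₀.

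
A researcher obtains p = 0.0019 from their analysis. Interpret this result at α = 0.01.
Since p = 0.0019 < α = 0.01, reject H₀.
There is sufficient evidence to reject the null hypothesis; the result is statistically significant at the 0.01 level.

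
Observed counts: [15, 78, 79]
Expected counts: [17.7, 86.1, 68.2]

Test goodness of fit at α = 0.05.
Chi-square goodness of fit test:
H₀: observed counts match expected distribution
H₁: observed counts differ from expected distribution
df = k - 1 = 2
χ² = Σ(O - E)²/E
   = (15 - 17.7)²/17.7 + (78 - 86.1)²/86.1 + (79 - 68.2)²/68.2
   = 0.412 + 0.762 + 1.710
   = 2.88
p-value = 0.2364

Since p-value > α = 0.05, we fail to reject H₀.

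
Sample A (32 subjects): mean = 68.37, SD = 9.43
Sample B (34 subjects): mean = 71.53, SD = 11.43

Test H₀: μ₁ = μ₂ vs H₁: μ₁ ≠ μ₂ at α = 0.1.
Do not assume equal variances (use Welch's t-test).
Welch's two-sample t-test:
H₀: μ₁ = μ₂
H₁: μ₁ ≠ μ₂
s₁²/n₁ = 9.43²/32 = 2.7789,  s₂²/n₂ = 11.43²/34 = 3.8425
SE = √(s₁²/n₁ + s₂²/n₂) = √(2.7789 + 3.8425) = 2.5732
df (Welch-Satterthwaite) = (s₁²/n₁ + s₂²/n₂)² / [(s₁²/n₁)²/(n₁-1) + (s₂²/n₂)²/(n₂-1)] ≈ 62.95
t = (x̄₁ - x̄₂) / SE = (68.37 - 71.53) / 2.5732 = -3.16 / 2.5732 = -1.228
p-value = 0.2240

Since p-value > α = 0.1, we fail to reject H₀.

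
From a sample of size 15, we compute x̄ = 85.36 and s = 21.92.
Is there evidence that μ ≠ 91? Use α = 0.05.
One-sample t-test:
H₀: μ = 91
H₁: μ ≠ 91
df = n - 1 = 14
t = (x̄ - μ₀) / (s/√n) = (85.36 - 91) / (21.92/√15) = -0.997
p-value = 0.3359

Since p-value > α = 0.05, we fail to reject H₀.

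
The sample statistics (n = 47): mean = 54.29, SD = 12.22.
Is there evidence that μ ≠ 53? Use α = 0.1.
One-sample t-test:
H₀: μ = 53
H₁: μ ≠ 53
df = n - 1 = 46
t = (x̄ - μ₀) / (s/√n) = (54.29 - 53) / (12.22/√47) = 0.724
p-value = 0.4729

Since p-value > α = 0.1, we fail to reject H₀.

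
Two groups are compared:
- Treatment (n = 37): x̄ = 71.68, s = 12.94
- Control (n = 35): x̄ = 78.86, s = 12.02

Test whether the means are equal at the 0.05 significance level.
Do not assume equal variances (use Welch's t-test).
Welch's two-sample t-test:
H₀: μ₁ = μ₂
H₁: μ₁ ≠ μ₂
s₁²/n₁ = 12.94²/37 = 4.5255,  s₂²/n₂ = 12.02²/35 = 4.1280
SE = √(s₁²/n₁ + s₂²/n₂) = √(4.5255 + 4.1280) = 2.9417
df (Welch-Satterthwaite) = (s₁²/n₁ + s₂²/n₂)² / [(s₁²/n₁)²/(n₁-1) + (s₂²/n₂)²/(n₂-1)] ≈ 69.98
t = (x̄₁ - x̄₂) / SE = (71.68 - 78.86) / 2.9417 = -7.18 / 2.9417 = -2.441
p-value = 0.0172

Since p-value < α = 0.05, we reject H₀.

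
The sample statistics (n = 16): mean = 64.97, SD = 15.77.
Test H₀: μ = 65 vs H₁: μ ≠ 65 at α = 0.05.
One-sample t-test:
H₀: μ = 65
H₁: μ ≠ 65
df = n - 1 = 15
t = (x̄ - μ₀) / (s/√n) = (64.97 - 65) / (15.77/√16) = -0.008
p-value = 0.9940

Since p-value > α = 0.05, we fail to reject H₀.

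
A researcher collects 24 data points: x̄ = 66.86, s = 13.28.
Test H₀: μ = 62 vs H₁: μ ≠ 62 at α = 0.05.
One-sample t-test:
H₀: μ = 62
H₁: μ ≠ 62
df = n - 1 = 23
t = (x̄ - μ₀) / (s/√n) = (66.86 - 62) / (13.28/√24) = 1.793
p-value = 0.0862

Since p-value > α = 0.05, we fail to reject H₀.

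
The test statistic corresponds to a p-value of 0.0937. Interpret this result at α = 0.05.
Since p = 0.0937 > α = 0.05, fail to reject H₀.
There is insufficient evidence to reject the null hypothesis; the result is not statistically significant at the 0.05 level.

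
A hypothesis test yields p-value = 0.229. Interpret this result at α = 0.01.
Since p = 0.229 > α = 0.01, fail to reject H₀.
There is insufficient evidence to reject the null hypothesis; the result is not statistically significant at the 0.01 level.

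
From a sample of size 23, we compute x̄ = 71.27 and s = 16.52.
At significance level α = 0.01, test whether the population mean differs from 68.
One-sample t-test:
H₀: μ = 68
H₁: μ ≠ 68
df = n - 1 = 22
t = (x̄ - μ₀) / (s/√n) = (71.27 - 68) / (16.52/√23) = 0.949
p-value = 0.3528

Since p-value > α = 0.01, we fail to reject H₀.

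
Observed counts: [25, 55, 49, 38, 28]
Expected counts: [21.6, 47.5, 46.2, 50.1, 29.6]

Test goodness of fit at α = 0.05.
Chi-square goodness of fit test:
H₀: observed counts match expected distribution
H₁: observed counts differ from expected distribution
df = k - 1 = 4
χ² = Σ(O - E)²/E
   = (25 - 21.6)²/21.6 + (55 - 47.5)²/47.5 + (49 - 46.2)²/46.2 + (38 - 50.1)²/50.1 + (28 - 29.6)²/29.6
   = 0.535 + 1.184 + 0.170 + 2.922 + 0.086
   = 4.90
p-value = 0.2979

Since p-value > α = 0.05, we fail to reject H₀.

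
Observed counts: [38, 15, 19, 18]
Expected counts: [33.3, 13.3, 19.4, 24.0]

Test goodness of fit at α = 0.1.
Chi-square goodness of fit test:
H₀: observed counts match expected distribution
H₁: observed counts differ from expected distribution
df = k - 1 = 3
χ² = Σ(O - E)²/E
   = (38 - 33.3)²/33.3 + (15 - 13.3)²/13.3 + (19 - 19.4)²/19.4 + (18 - 24.0)²/24.0
   = 0.663 + 0.217 + 0.008 + 1.500
   = 2.39
p-value = 0.4957

Since p-value > α = 0.1, we fail to reject H₀.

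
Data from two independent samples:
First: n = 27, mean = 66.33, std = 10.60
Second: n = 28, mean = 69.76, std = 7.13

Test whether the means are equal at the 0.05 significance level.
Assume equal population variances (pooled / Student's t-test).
Student's two-sample t-test (equal variances):
H₀: μ₁ = μ₂
H₁: μ₁ ≠ μ₂
df = n₁ + n₂ - 2 = 53
Pooled variance s_p² = [(n₁-1)s₁² + (n₂-1)s₂²] / (n₁ + n₂ - 2) = [(26)(10.60²) + (27)(7.13²)] / 53 = 81.0180
SE = √(s_p²(1/n₁ + 1/n₂)) = √(81.0180 × (1/27 + 1/28)) = 2.4278
t = (x̄₁ - x̄₂) / SE = (66.33 - 69.76) / 2.4278 = -3.43 / 2.4278 = -1.413
p-value = 0.1636

Since p-value > α = 0.05, we fail to reject H₀.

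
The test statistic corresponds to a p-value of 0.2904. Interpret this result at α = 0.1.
Since p = 0.2904 > α = 0.1, fail to reject H₀.
There is insufficient evidence to reject the null hypothesis; the result is not statistically significant at the 0.1 level.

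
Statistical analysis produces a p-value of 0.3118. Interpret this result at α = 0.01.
Since p = 0.3118 > α = 0.01, fail to reject H₀.
There is insufficient evidence to reject the null hypothesis; the result is not statistically significant at the 0.01 level.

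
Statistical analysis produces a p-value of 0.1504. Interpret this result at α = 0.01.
Since p = 0.1504 > α = 0.01, fail to reject H₀.
There is insufficient evidence to reject the null hypothesis; the result is not statistically significant at the 0.01 level.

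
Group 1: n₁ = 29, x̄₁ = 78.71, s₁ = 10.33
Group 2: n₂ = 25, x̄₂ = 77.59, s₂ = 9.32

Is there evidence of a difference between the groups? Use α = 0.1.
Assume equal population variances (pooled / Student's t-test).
Student's two-sample t-test (equal variances):
H₀: μ₁ = μ₂
H₁: μ₁ ≠ μ₂
df = n₁ + n₂ - 2 = 52
Pooled variance s_p² = [(n₁-1)s₁² + (n₂-1)s₂²] / (n₁ + n₂ - 2) = [(28)(10.33²) + (24)(9.32²)] / 52 = 97.5490
SE = √(s_p²(1/n₁ + 1/n₂)) = √(97.5490 × (1/29 + 1/25)) = 2.6955
t = (x̄₁ - x̄₂) / SE = (78.71 - 77.59) / 2.6955 = 1.12 / 2.6955 = 0.416
p-value = 0.6795

Since p-value > α = 0.1, we fail to reject H₀.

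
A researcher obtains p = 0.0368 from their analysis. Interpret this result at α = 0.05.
Since p = 0.0368 < α = 0.05, reject H₀.
There is sufficient evidence to reject the null hypothesis; the result is statistically significant at the 0.05 level.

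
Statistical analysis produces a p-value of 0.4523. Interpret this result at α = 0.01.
Since p = 0.4523 > α = 0.01, fail to reject H₀.
There is insufficient evidence to reject the null hypothesis; the result is not statistically significant at the 0.01 level.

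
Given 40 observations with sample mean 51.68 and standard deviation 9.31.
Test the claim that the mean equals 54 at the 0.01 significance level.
One-sample t-test:
H₀: μ = 54
H₁: μ ≠ 54
df = n - 1 = 39
t = (x̄ - μ₀) / (s/√n) = (51.68 - 54) / (9.31/√40) = -1.576
p-value = 0.1231

Since p-value > α = 0.01, we fail to reject H₀.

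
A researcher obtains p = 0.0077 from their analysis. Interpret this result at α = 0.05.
Since p = 0.0077 < α = 0.05, reject H₀.
There is sufficient evidence to reject the null hypothesis; the result is statistically significant at the 0.05 level.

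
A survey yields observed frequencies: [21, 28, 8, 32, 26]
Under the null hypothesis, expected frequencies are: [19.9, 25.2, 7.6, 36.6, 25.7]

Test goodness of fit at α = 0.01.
Chi-square goodness of fit test:
H₀: observed counts match expected distribution
H₁: observed counts differ from expected distribution
df = k - 1 = 4
χ² = Σ(O - E)²/E
   = (21 - 19.9)²/19.9 + (28 - 25.2)²/25.2 + (8 - 7.6)²/7.6 + (32 - 36.6)²/36.6 + (26 - 25.7)²/25.7
   = 0.061 + 0.311 + 0.021 + 0.578 + 0.004
   = 0.97
p-value = 0.9136

Since p-value > α = 0.01, we fail to reject H₀.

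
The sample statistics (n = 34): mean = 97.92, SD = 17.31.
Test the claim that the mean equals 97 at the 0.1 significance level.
One-sample t-test:
H₀: μ = 97
H₁: μ ≠ 97
df = n - 1 = 33
t = (x̄ - μ₀) / (s/√n) = (97.92 - 97) / (17.31/√34) = 0.310
p-value = 0.7586

Since p-value > α = 0.1, we fail to reject H₀.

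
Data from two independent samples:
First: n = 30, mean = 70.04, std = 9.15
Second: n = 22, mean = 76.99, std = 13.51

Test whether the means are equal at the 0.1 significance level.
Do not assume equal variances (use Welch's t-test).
Welch's two-sample t-test:
H₀: μ₁ = μ₂
H₁: μ₁ ≠ μ₂
s₁²/n₁ = 9.15²/30 = 2.7908,  s₂²/n₂ = 13.51²/22 = 8.2964
SE = √(s₁²/n₁ + s₂²/n₂) = √(2.7908 + 8.2964) = 3.3297
df (Welch-Satterthwaite) = (s₁²/n₁ + s₂²/n₂)² / [(s₁²/n₁)²/(n₁-1) + (s₂²/n₂)²/(n₂-1)] ≈ 34.66
t = (x̄₁ - x̄₂) / SE = (70.04 - 76.99) / 3.3297 = -6.95 / 3.3297 = -2.087
p-value = 0.0443

Since p-value < α = 0.1, we reject H₀.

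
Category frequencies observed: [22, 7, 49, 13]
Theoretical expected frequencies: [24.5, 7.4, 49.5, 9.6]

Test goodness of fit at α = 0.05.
Chi-square goodness of fit test:
H₀: observed counts match expected distribution
H₁: observed counts differ from expected distribution
df = k - 1 = 3
χ² = Σ(O - E)²/E
   = (22 - 24.5)²/24.5 + (7 - 7.4)²/7.4 + (49 - 49.5)²/49.5 + (13 - 9.6)²/9.6
   = 0.255 + 0.022 + 0.005 + 1.204
   = 1.49
p-value = 0.6855

Since p-value > α = 0.05, we fail to reject H₀.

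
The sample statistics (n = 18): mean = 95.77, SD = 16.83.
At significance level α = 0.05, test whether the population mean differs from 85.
One-sample t-test:
H₀: μ = 85
H₁: μ ≠ 85
df = n - 1 = 17
t = (x̄ - μ₀) / (s/√n) = (95.77 - 85) / (16.83/√18) = 2.715
p-value = 0.0147

Since p-value < α = 0.05, we reject H₀.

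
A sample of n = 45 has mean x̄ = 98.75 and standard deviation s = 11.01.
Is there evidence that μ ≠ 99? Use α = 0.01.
One-sample t-test:
H₀: μ = 99
H₁: μ ≠ 99
df = n - 1 = 44
t = (x̄ - μ₀) / (s/√n) = (98.75 - 99) / (11.01/√45) = -0.152
p-value = 0.8796

Since p-value > α = 0.01, we fail to reject H₀.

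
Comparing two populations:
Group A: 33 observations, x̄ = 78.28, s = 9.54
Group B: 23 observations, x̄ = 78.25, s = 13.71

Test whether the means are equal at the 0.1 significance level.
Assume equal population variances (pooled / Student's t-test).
Student's two-sample t-test (equal variances):
H₀: μ₁ = μ₂
H₁: μ₁ ≠ μ₂
df = n₁ + n₂ - 2 = 54
Pooled variance s_p² = [(n₁-1)s₁² + (n₂-1)s₂²] / (n₁ + n₂ - 2) = [(32)(9.54²) + (22)(13.71²)] / 54 = 130.5108
SE = √(s_p²(1/n₁ + 1/n₂)) = √(130.5108 × (1/33 + 1/23)) = 3.1031
t = (x̄₁ - x̄₂) / SE = (78.28 - 78.25) / 3.1031 = 0.03 / 3.1031 = 0.010
p-value = 0.9923

Since p-value > α = 0.1, we fail to reject H₀.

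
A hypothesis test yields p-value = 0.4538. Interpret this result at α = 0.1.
Since p = 0.4538 > α = 0.1, fail to reject H₀.
There is insufficient evidence to reject the null hypothesis; the result is not statistically significant at the 0.1 level.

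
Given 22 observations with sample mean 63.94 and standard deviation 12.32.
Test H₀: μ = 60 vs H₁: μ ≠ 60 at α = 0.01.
One-sample t-test:
H₀: μ = 60
H₁: μ ≠ 60
df = n - 1 = 21
t = (x̄ - μ₀) / (s/√n) = (63.94 - 60) / (12.32/√22) = 1.500
p-value = 0.1485

Since p-value > α = 0.01, we fail to reject H₀.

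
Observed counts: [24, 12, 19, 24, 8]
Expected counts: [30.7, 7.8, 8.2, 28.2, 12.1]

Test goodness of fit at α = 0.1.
Chi-square goodness of fit test:
H₀: observed counts match expected distribution
H₁: observed counts differ from expected distribution
df = k - 1 = 4
χ² = Σ(O - E)²/E
   = (24 - 30.7)²/30.7 + (12 - 7.8)²/7.8 + (19 - 8.2)²/8.2 + (24 - 28.2)²/28.2 + (8 - 12.1)²/12.1
   = 1.462 + 2.262 + 14.224 + 0.626 + 1.389
   = 19.96
p-value = 0.0005

Since p-value < α = 0.1, we reject H₀.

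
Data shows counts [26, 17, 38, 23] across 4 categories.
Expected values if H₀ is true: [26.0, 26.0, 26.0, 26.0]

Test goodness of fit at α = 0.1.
Chi-square goodness of fit test:
H₀: observed counts match expected distribution
H₁: observed counts differ from expected distribution
df = k - 1 = 3
χ² = Σ(O - E)²/E
   = (26 - 26.0)²/26.0 + (17 - 26.0)²/26.0 + (38 - 26.0)²/26.0 + (23 - 26.0)²/26.0
   = 0.000 + 3.115 + 5.538 + 0.346
   = 9.00
p-value = 0.0293

Since p-value < α = 0.1, we reject H₀.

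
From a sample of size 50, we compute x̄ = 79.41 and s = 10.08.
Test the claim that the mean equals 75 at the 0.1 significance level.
One-sample t-test:
H₀: μ = 75
H₁: μ ≠ 75
df = n - 1 = 49
t = (x̄ - μ₀) / (s/√n) = (79.41 - 75) / (10.08/√50) = 3.094
p-value = 0.0033

Since p-value < α = 0.1, we reject H₀.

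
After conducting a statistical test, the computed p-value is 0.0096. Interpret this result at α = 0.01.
Since p = 0.0096 < α = 0.01, reject H₀.
There is sufficient evidence to reject the null hypothesis; the result is statistically significant at the 0.01 level.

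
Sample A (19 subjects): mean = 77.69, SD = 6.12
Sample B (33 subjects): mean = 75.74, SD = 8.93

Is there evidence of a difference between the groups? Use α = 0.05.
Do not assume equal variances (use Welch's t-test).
Welch's two-sample t-test:
H₀: μ₁ = μ₂
H₁: μ₁ ≠ μ₂
s₁²/n₁ = 6.12²/19 = 1.9713,  s₂²/n₂ = 8.93²/33 = 2.4165
SE = √(s₁²/n₁ + s₂²/n₂) = √(1.9713 + 2.4165) = 2.0947
df (Welch-Satterthwaite) = (s₁²/n₁ + s₂²/n₂)² / [(s₁²/n₁)²/(n₁-1) + (s₂²/n₂)²/(n₂-1)] ≈ 48.33
t = (x̄₁ - x̄₂) / SE = (77.69 - 75.74) / 2.0947 = 1.95 / 2.0947 = 0.931
p-value = 0.3565

Since p-value > α = 0.05, we fail to reject H₀.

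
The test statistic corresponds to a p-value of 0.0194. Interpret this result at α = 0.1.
Since p = 0.0194 < α = 0.1, reject H₀.
There is sufficient evidence to reject the null hypothesis; the result is statistically significant at the 0.1 level.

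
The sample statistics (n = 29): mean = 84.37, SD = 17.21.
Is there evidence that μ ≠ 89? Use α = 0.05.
One-sample t-test:
H₀: μ = 89
H₁: μ ≠ 89
df = n - 1 = 28
t = (x̄ - μ₀) / (s/√n) = (84.37 - 89) / (17.21/√29) = -1.449
p-value = 0.1585

Since p-value > α = 0.05, we fail to reject H₀.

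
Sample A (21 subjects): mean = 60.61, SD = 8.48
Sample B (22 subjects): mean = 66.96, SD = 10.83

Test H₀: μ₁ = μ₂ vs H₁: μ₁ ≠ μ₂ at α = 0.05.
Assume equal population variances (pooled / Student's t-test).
Student's two-sample t-test (equal variances):
H₀: μ₁ = μ₂
H₁: μ₁ ≠ μ₂
df = n₁ + n₂ - 2 = 41
Pooled variance s_p² = [(n₁-1)s₁² + (n₂-1)s₂²] / (n₁ + n₂ - 2) = [(20)(8.48²) + (21)(10.83²)] / 41 = 95.1530
SE = √(s_p²(1/n₁ + 1/n₂)) = √(95.1530 × (1/21 + 1/22)) = 2.9759
t = (x̄₁ - x̄₂) / SE = (60.61 - 66.96) / 2.9759 = -6.35 / 2.9759 = -2.134
p-value = 0.0389

Since p-value < α = 0.05, we reject H₀.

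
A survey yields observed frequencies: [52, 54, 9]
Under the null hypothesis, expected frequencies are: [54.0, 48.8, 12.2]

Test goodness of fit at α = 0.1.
Chi-square goodness of fit test:
H₀: observed counts match expected distribution
H₁: observed counts differ from expected distribution
df = k - 1 = 2
χ² = Σ(O - E)²/E
   = (52 - 54.0)²/54.0 + (54 - 48.8)²/48.8 + (9 - 12.2)²/12.2
   = 0.074 + 0.554 + 0.839
   = 1.47
p-value = 0.4801

Since p-value > α = 0.1, we fail to reject H₀.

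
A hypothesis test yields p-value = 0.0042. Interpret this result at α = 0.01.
Since p = 0.0042 < α = 0.01, reject H₀.
There is sufficient evidence to reject the null hypothesis; the result is statistically significant at the 0.01 level.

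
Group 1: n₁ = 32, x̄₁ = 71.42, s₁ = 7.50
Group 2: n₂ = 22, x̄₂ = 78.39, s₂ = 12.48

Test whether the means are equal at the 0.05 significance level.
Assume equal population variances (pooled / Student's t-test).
Student's two-sample t-test (equal variances):
H₀: μ₁ = μ₂
H₁: μ₁ ≠ μ₂
df = n₁ + n₂ - 2 = 52
Pooled variance s_p² = [(n₁-1)s₁² + (n₂-1)s₂²] / (n₁ + n₂ - 2) = [(31)(7.50²) + (21)(12.48²)] / 52 = 96.4329
SE = √(s_p²(1/n₁ + 1/n₂)) = √(96.4329 × (1/32 + 1/22)) = 2.7197
t = (x̄₁ - x̄₂) / SE = (71.42 - 78.39) / 2.7197 = -6.97 / 2.7197 = -2.563
p-value = 0.0133

Since p-value < α = 0.05, we reject H₀.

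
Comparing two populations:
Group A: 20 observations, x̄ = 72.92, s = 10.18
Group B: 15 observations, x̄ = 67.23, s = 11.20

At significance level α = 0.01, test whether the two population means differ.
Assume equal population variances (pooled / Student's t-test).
Student's two-sample t-test (equal variances):
H₀: μ₁ = μ₂
H₁: μ₁ ≠ μ₂
df = n₁ + n₂ - 2 = 33
Pooled variance s_p² = [(n₁-1)s₁² + (n₂-1)s₂²] / (n₁ + n₂ - 2) = [(19)(10.18²) + (14)(11.20²)] / 33 = 112.8841
SE = √(s_p²(1/n₁ + 1/n₂)) = √(112.8841 × (1/20 + 1/15)) = 3.6290
t = (x̄₁ - x̄₂) / SE = (72.92 - 67.23) / 3.6290 = 5.69 / 3.6290 = 1.568
p-value = 0.1264

Since p-value > α = 0.01, we fail to reject H₀.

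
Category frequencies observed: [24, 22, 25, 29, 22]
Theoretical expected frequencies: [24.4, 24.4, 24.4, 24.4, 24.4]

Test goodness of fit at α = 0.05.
Chi-square goodness of fit test:
H₀: observed counts match expected distribution
H₁: observed counts differ from expected distribution
df = k - 1 = 4
χ² = Σ(O - E)²/E
   = (24 - 24.4)²/24.4 + (22 - 24.4)²/24.4 + (25 - 24.4)²/24.4 + (29 - 24.4)²/24.4 + (22 - 24.4)²/24.4
   = 0.007 + 0.236 + 0.015 + 0.867 + 0.236
   = 1.36
p-value = 0.8510

Since p-value > α = 0.05, we fail to reject H₀.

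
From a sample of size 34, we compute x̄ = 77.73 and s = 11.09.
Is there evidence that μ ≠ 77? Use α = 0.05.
One-sample t-test:
H₀: μ = 77
H₁: μ ≠ 77
df = n - 1 = 33
t = (x̄ - μ₀) / (s/√n) = (77.73 - 77) / (11.09/√34) = 0.384
p-value = 0.7036

Since p-value > α = 0.05, we fail to reject H₀.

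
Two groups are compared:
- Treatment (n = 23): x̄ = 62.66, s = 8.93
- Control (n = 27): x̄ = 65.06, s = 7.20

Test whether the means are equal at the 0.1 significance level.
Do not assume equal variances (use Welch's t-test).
Welch's two-sample t-test:
H₀: μ₁ = μ₂
H₁: μ₁ ≠ μ₂
s₁²/n₁ = 8.93²/23 = 3.4672,  s₂²/n₂ = 7.20²/27 = 1.9200
SE = √(s₁²/n₁ + s₂²/n₂) = √(3.4672 + 1.9200) = 2.3210
df (Welch-Satterthwaite) = (s₁²/n₁ + s₂²/n₂)² / [(s₁²/n₁)²/(n₁-1) + (s₂²/n₂)²/(n₂-1)] ≈ 42.17
t = (x̄₁ - x̄₂) / SE = (62.66 - 65.06) / 2.3210 = -2.40 / 2.3210 = -1.034
p-value = 0.3070

Since p-value > α = 0.1, we fail to reject H₀.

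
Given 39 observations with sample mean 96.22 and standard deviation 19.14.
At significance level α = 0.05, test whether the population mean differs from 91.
One-sample t-test:
H₀: μ = 91
H₁: μ ≠ 91
df = n - 1 = 38
t = (x̄ - μ₀) / (s/√n) = (96.22 - 91) / (19.14/√39) = 1.703
p-value = 0.0967

Since p-value > α = 0.05, we fail to reject H₀.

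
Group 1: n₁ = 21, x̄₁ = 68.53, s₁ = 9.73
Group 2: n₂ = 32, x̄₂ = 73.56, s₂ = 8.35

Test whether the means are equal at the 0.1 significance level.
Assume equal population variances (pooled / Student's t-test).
Student's two-sample t-test (equal variances):
H₀: μ₁ = μ₂
H₁: μ₁ ≠ μ₂
df = n₁ + n₂ - 2 = 51
Pooled variance s_p² = [(n₁-1)s₁² + (n₂-1)s₂²] / (n₁ + n₂ - 2) = [(20)(9.73²) + (31)(8.35²)] / 51 = 79.5070
SE = √(s_p²(1/n₁ + 1/n₂)) = √(79.5070 × (1/21 + 1/32)) = 2.5041
t = (x̄₁ - x̄₂) / SE = (68.53 - 73.56) / 2.5041 = -5.03 / 2.5041 = -2.009
p-value = 0.0499

Since p-value < α = 0.1, we reject H₀.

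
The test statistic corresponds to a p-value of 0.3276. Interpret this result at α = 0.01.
Since p = 0.3276 > α = 0.01, fail to reject H₀.
There is insufficient evidence to reject the null hypothesis; the result is not statistically significant at the 0.01 level.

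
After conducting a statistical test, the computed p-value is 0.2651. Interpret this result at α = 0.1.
Since p = 0.2651 > α = 0.1, fail to reject H₀.
There is insufficient evidence to reject the null hypothesis; the result is not statistically significant at the 0.1 level.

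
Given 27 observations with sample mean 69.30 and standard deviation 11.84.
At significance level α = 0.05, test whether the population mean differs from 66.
One-sample t-test:
H₀: μ = 66
H₁: μ ≠ 66
df = n - 1 = 26
t = (x̄ - μ₀) / (s/√n) = (69.30 - 66) / (11.84/√27) = 1.448
p-value = 0.1595

Since p-value > α = 0.05, we fail to reject H₀.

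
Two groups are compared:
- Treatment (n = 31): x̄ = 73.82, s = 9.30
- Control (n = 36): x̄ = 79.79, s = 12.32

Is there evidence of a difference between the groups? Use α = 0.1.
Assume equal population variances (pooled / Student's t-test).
Student's two-sample t-test (equal variances):
H₀: μ₁ = μ₂
H₁: μ₁ ≠ μ₂
df = n₁ + n₂ - 2 = 65
Pooled variance s_p² = [(n₁-1)s₁² + (n₂-1)s₂²] / (n₁ + n₂ - 2) = [(30)(9.30²) + (35)(12.32²)] / 65 = 121.6474
SE = √(s_p²(1/n₁ + 1/n₂)) = √(121.6474 × (1/31 + 1/36)) = 2.7024
t = (x̄₁ - x̄₂) / SE = (73.82 - 79.79) / 2.7024 = -5.97 / 2.7024 = -2.209
p-value = 0.0307

Since p-value < α = 0.1, we reject H₀.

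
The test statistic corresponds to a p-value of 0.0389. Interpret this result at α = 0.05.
Since p = 0.0389 < α = 0.05, reject H₀.
There is sufficient evidence to reject the null hypothesis; the result is statistically significant at the 0.05 level.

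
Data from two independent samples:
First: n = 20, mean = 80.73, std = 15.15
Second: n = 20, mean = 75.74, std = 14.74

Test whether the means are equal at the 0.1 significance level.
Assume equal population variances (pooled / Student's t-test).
Student's two-sample t-test (equal variances):
H₀: μ₁ = μ₂
H₁: μ₁ ≠ μ₂
df = n₁ + n₂ - 2 = 38
Pooled variance s_p² = [(n₁-1)s₁² + (n₂-1)s₂²] / (n₁ + n₂ - 2) = [(19)(15.15²) + (19)(14.74²)] / 38 = 223.3951
SE = √(s_p²(1/n₁ + 1/n₂)) = √(223.3951 × (1/20 + 1/20)) = 4.7265
t = (x̄₁ - x̄₂) / SE = (80.73 - 75.74) / 4.7265 = 4.99 / 4.7265 = 1.056
p-value = 0.2977

Since p-value > α = 0.1, we fail to reject H₀.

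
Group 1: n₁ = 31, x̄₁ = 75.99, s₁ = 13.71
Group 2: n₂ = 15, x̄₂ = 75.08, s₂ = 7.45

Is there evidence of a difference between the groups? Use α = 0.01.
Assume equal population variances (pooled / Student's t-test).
Student's two-sample t-test (equal variances):
H₀: μ₁ = μ₂
H₁: μ₁ ≠ μ₂
df = n₁ + n₂ - 2 = 44
Pooled variance s_p² = [(n₁-1)s₁² + (n₂-1)s₂²] / (n₁ + n₂ - 2) = [(30)(13.71²) + (14)(7.45²)] / 44 = 145.8172
SE = √(s_p²(1/n₁ + 1/n₂)) = √(145.8172 × (1/31 + 1/15)) = 3.7980
t = (x̄₁ - x̄₂) / SE = (75.99 - 75.08) / 3.7980 = 0.91 / 3.7980 = 0.240
p-value = 0.8118

Since p-value > α = 0.01, we fail to reject H₀.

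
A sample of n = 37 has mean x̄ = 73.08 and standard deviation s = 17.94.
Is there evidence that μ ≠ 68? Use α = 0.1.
One-sample t-test:
H₀: μ = 68
H₁: μ ≠ 68
df = n - 1 = 36
t = (x̄ - μ₀) / (s/√n) = (73.08 - 68) / (17.94/√37) = 1.722
p-value = 0.0936

Since p-value < α = 0.1, we reject H₀.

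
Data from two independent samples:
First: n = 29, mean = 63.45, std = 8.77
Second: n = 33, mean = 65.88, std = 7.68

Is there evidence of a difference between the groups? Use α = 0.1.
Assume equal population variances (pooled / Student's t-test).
Student's two-sample t-test (equal variances):
H₀: μ₁ = μ₂
H₁: μ₁ ≠ μ₂
df = n₁ + n₂ - 2 = 60
Pooled variance s_p² = [(n₁-1)s₁² + (n₂-1)s₂²] / (n₁ + n₂ - 2) = [(28)(8.77²) + (32)(7.68²)] / 60 = 67.3500
SE = √(s_p²(1/n₁ + 1/n₂)) = √(67.3500 × (1/29 + 1/33)) = 2.0889
t = (x̄₁ - x̄₂) / SE = (63.45 - 65.88) / 2.0889 = -2.43 / 2.0889 = -1.163
p-value = 0.2493

Since p-value > α = 0.1, we fail to reject H₀.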